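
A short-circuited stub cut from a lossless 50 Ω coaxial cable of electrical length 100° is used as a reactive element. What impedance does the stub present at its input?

Z_in ≈ −j284 Ω

tan(βl) = -5.67
For a short-circuited stub, Z_in = jZ_0·tan(βl)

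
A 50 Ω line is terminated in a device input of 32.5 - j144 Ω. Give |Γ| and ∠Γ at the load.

Γ = (Z_L − Z_0)/(Z_L + Z_0) = (-17.5 − j144)/(82.5 − j144)
|Γ| = 145/166 = 0.874

Γ ≈ 0.874 ∠ -36.7°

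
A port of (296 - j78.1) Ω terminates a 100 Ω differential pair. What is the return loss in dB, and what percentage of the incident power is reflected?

RL ≈ 5.63 dB; 27.3% of incident power reflected

Γ = (196 − j78.1)/(396 − j78.1), |Γ| = 0.523
RL = −20·log₁₀(0.523) = 5.63 dB
P_refl/P_inc = |Γ|² = 0.273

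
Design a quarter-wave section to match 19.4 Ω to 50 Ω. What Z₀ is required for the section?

Z_qwt = √(Z_0·R_L) = √(50 × 19.4) = √970

Z_qwt ≈ 31.1 Ω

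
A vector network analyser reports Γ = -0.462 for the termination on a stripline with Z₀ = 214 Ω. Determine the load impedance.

Z_L = Z_0·(1 + Γ)/(1 − Γ) = 214·(0.538)/(1.46)

Z_L ≈ 78.7 Ω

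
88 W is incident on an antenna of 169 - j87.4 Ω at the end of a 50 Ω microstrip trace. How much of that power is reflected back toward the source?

|Γ| = |(119 − j87.4)/(219 − j87.4)| = 0.626
|Γ|² = 0.392
P_refl = |Γ|²·P_inc = 34.5 W, P_del = (1 − |Γ|²)·P_inc = 53.5 W

P_reflected ≈ 34.5 W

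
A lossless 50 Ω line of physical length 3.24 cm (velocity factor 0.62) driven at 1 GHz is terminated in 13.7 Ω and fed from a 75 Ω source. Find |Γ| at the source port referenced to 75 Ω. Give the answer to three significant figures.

λ = v/f = 0.62·c / 1 GHz = 0.186 m
βl = 2π·l/λ = 2π × 0.174 = 62.7°
tan(βl) = 1.94
Z_in = Z_0·(Z_L + jZ_0·tanβl)/(Z_0 + jZ_L·tanβl) = 50.8 + j69.9 Ω
Γ_s = (Z_in − Z_s)/(Z_in + Z_s) = (-24.2 + j69.9)/(126 + j69.9), |Γ_s| = 0.514

|Γ| ≈ 0.514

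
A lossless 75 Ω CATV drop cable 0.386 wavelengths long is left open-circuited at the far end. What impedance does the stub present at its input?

Z_in ≈ +j86.2 Ω

βl = 2π × 0.386 = 139°
tan(βl) = -0.871
For an open-circuited stub, Z_in = −jZ_0·cot(βl) = −jZ_0/tan(βl)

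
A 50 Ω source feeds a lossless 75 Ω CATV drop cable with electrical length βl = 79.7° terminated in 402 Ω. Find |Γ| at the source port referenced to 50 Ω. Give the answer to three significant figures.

tan(βl) = 5.5
Z_in = Z_0·(Z_L + jZ_0·tanβl)/(Z_0 + jZ_L·tanβl) = 14.4 − j13.1 Ω
Γ_s = (Z_in − Z_s)/(Z_in + Z_s) = (-35.6 − j13.1)/(64.4 − j13.1), |Γ_s| = 0.576

|Γ| ≈ 0.576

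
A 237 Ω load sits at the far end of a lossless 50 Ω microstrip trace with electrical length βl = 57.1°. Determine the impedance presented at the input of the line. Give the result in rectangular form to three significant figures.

Z_in ≈ 14.7 − j30.3 Ω

tan(βl) = tan(57.1°) = 1.55
Z_in = Z_0·(Z_L + jZ_0·tanβl)/(Z_0 + jZ_L·tanβl)
     = 50·(237 + j77.3)/(50 + j366)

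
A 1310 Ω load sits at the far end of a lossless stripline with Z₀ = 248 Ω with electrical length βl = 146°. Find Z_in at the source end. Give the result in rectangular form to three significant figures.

Z_in ≈ 139 + j329 Ω

tan(βl) = tan(146°) = -0.675
Z_in = Z_0·(Z_L + jZ_0·tanβl)/(Z_0 + jZ_L·tanβl)
     = 248·(1310 − j167)/(248 − j884)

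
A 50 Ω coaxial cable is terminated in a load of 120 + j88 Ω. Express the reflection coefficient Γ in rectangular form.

Γ = (Z_L − Z_0)/(Z_L + Z_0) = (70 + j88)/(170 + j88)

Γ ≈ 0.536 + j0.24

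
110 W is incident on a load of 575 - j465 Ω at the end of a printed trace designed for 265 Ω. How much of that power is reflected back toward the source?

|Γ| = |(310 − j465)/(840 − j465)| = 0.582
|Γ|² = 0.339
P_refl = |Γ|²·P_inc = 37.3 W, P_del = (1 − |Γ|²)·P_inc = 72.7 W

P_reflected ≈ 37.3 W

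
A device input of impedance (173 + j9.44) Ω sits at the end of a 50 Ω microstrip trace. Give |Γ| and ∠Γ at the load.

Γ ≈ 0.553 ∠ 1.96°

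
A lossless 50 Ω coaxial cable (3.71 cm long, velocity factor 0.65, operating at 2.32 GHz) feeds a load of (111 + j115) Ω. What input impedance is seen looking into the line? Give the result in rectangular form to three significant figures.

Z_in ≈ 29.7 + j64.2 Ω

λ = v/f = 0.65·c / 2.32 GHz = 0.0841 m
βl = 2π·l/λ = 2π × 0.441 = 159°
tan(βl) = tan(159°) = -0.386
Z_in = Z_0·(Z_L + jZ_0·tanβl)/(Z_0 + jZ_L·tanβl)
     = 50·(111 + j95.7)/(94.4 − j42.8)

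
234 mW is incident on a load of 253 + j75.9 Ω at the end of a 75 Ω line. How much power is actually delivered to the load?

|Γ| = |(178 + j75.9)/(328 + j75.9)| = 0.575
|Γ|² = 0.33
P_refl = |Γ|²·P_inc = 77.3 mW, P_del = (1 − |Γ|²)·P_inc = 157 mW

P_delivered ≈ 157 mW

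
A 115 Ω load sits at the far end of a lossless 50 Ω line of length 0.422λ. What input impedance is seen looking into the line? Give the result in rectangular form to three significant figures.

Z_in ≈ 59 + j45.7 Ω

βl = 2π × 0.422 = 152°
tan(βl) = tan(152°) = -0.534
Z_in = Z_0·(Z_L + jZ_0·tanβl)/(Z_0 + jZ_L·tanβl)
     = 50·(115 − j26.7)/(50 − j61.4)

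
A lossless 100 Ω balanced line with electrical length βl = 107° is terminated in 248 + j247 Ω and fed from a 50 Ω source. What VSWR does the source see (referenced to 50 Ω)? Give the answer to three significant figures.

tan(βl) = -3.27
Z_in = Z_0·(Z_L + jZ_0·tanβl)/(Z_0 + jZ_L·tanβl) = 19.6 + j8.67 Ω
Γ_s = (Z_in − Z_s)/(Z_in + Z_s) = (-30.4 + j8.67)/(69.6 + j8.67), |Γ_s| = 0.451
VSWR = (1 + |Γ_s|)/(1 − |Γ_s|)

VSWR ≈ 2.64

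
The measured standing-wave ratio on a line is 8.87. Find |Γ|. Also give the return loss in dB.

|Γ| = (S − 1)/(S + 1) = (8.87 − 1)/(8.87 + 1) = 7.87/9.87
RL = −20·log₁₀|Γ| = −20·log₁₀(0.797)

|Γ| ≈ 0.797; return loss ≈ 1.97 dB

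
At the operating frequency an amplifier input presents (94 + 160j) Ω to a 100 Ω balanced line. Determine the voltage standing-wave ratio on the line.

VSWR ≈ 4.51

Γ = (Z_L − Z_0)/(Z_L + Z_0) = (-6 + j160)/(194 + j160)
|Γ| = 160/251 = 0.637
VSWR = (1 + |Γ|)/(1 − |Γ|) = 1.64/0.363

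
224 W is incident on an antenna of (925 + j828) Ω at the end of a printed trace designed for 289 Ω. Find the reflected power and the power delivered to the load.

P_reflected ≈ 113 W; P_delivered ≈ 111 W

|Γ| = |(636 + j828)/(1214 + j828)| = 0.711
|Γ|² = 0.505
P_refl = |Γ|²·P_inc = 113 W, P_del = (1 − |Γ|²)·P_inc = 111 W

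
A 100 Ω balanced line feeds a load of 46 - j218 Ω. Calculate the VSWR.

Γ = (Z_L − Z_0)/(Z_L + Z_0) = (-54 − j218)/(146 − j218)
|Γ| = 225/262 = 0.856
VSWR = (1 + |Γ|)/(1 − |Γ|) = 1.86/0.144

VSWR ≈ 12.9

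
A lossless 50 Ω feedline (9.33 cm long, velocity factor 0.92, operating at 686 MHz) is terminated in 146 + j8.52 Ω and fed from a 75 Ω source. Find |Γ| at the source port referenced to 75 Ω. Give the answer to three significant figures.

|Γ| ≈ 0.627

λ = v/f = 0.92·c / 686 MHz = 0.402 m
βl = 2π·l/λ = 2π × 0.232 = 83.5°
tan(βl) = 8.75
Z_in = Z_0·(Z_L + jZ_0·tanβl)/(Z_0 + jZ_L·tanβl) = 17.3 − j6.05 Ω
Γ_s = (Z_in − Z_s)/(Z_in + Z_s) = (-57.7 − j6.05)/(92.3 − j6.05), |Γ_s| = 0.627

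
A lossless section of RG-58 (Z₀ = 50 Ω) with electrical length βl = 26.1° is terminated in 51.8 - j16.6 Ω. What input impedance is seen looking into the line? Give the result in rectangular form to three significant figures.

Z_in ≈ 39.9 − j10.6 Ω

tan(βl) = tan(26.1°) = 0.49
Z_in = Z_0·(Z_L + jZ_0·tanβl)/(Z_0 + jZ_L·tanβl)
     = 50·(51.8 + j7.89)/(58.1 + j25.4)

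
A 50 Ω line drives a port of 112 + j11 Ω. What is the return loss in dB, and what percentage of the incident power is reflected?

RL ≈ 8.23 dB; 15% of incident power reflected

Γ = (62 + j11)/(162 + j11), |Γ| = 0.388
RL = −20·log₁₀(0.388) = 8.23 dB
P_refl/P_inc = |Γ|² = 0.15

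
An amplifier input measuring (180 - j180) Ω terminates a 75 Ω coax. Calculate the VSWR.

VSWR ≈ 5.02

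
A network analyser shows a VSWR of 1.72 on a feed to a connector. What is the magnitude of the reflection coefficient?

|Γ| ≈ 0.265

|Γ| = (S − 1)/(S + 1) = (1.72 − 1)/(1.72 + 1) = 0.72/2.72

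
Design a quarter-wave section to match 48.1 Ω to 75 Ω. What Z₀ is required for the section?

Z_qwt = √(Z_0·R_L) = √(75 × 48.1) = √3608

Z_qwt ≈ 60.1 Ω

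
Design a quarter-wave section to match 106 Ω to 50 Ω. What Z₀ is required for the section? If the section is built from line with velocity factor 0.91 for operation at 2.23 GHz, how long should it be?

Z_qwt ≈ 72.8 Ω; length ≈ 3.06 cm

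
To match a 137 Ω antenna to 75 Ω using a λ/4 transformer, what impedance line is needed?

Z_qwt = √(Z_0·R_L) = √(75 × 137) = √10280

Z_qwt ≈ 101 Ω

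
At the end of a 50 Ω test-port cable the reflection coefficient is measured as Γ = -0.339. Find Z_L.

Z_L = Z_0·(1 + Γ)/(1 − Γ) = 50·(0.661)/(1.34)

Z_L ≈ 24.7 Ω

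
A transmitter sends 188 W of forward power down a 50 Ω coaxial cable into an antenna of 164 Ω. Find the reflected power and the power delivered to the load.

Γ = (164 − 50)/(164 + 50) = 0.533
|Γ|² = 0.284
P_refl = |Γ|²·P_inc = 53.4 W, P_del = (1 − |Γ|²)·P_inc = 135 W

P_reflected ≈ 53.4 W; P_delivered ≈ 135 W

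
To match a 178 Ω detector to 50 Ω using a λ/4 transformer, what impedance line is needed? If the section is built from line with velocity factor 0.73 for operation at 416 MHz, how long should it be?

Z_qwt ≈ 94.3 Ω; length ≈ 13.2 cm

Z_qwt = √(Z_0·R_L) = √(50 × 178) = √8900
λ = 0.73·c/f = 0.526 m, so l = λ/4 = 0.132 m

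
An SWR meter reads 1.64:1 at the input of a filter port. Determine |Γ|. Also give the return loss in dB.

|Γ| = (S − 1)/(S + 1) = (1.64 − 1)/(1.64 + 1) = 0.64/2.64
RL = −20·log₁₀|Γ| = −20·log₁₀(0.242)

|Γ| ≈ 0.242; return loss ≈ 12.3 dB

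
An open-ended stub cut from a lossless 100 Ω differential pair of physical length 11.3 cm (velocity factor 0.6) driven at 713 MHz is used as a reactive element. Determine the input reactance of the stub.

X_in ≈ 293 Ω (inductive)

λ = v/f = 0.6·c / 713 MHz = 0.252 m
βl = 2π·l/λ = 2π × 0.448 = 161°
tan(βl) = -0.342
For an open-ended stub, Z_in = −jZ_0·cot(βl) = −jZ_0/tan(βl)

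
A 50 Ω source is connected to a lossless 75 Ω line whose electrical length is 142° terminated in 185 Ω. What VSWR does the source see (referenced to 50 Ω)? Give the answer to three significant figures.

tan(βl) = -0.781
Z_in = Z_0·(Z_L + jZ_0·tanβl)/(Z_0 + jZ_L·tanβl) = 63.2 + j63.2 Ω
Γ_s = (Z_in − Z_s)/(Z_in + Z_s) = (13.2 + j63.2)/(113 + j63.2), |Γ_s| = 0.498
VSWR = (1 + |Γ_s|)/(1 − |Γ_s|)

VSWR ≈ 2.98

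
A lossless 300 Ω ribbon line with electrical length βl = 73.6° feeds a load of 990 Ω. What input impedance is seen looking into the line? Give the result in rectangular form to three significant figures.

Z_in ≈ 98 − j79.6 Ω

tan(βl) = tan(73.6°) = 3.4
Z_in = Z_0·(Z_L + jZ_0·tanβl)/(Z_0 + jZ_L·tanβl)
     = 300·(990 + j1020)/(300 + j3360)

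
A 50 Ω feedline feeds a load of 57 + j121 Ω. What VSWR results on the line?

Γ = (Z_L − Z_0)/(Z_L + Z_0) = (7 + j121)/(107 + j121)
|Γ| = 121/162 = 0.75
VSWR = (1 + |Γ|)/(1 − |Γ|) = 1.75/0.25

VSWR ≈ 7.01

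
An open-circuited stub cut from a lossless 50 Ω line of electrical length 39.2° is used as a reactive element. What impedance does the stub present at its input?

Z_in ≈ −j61.3 Ω

tan(βl) = 0.816
For an open-circuited stub, Z_in = −jZ_0·cot(βl) = −jZ_0/tan(βl)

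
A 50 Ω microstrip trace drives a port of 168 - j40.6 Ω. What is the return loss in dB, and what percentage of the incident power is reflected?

Γ = (118 − j40.6)/(218 − j40.6), |Γ| = 0.563
RL = −20·log₁₀(0.563) = 4.99 dB
P_refl/P_inc = |Γ|² = 0.317

RL ≈ 4.99 dB; 31.7% of incident power reflected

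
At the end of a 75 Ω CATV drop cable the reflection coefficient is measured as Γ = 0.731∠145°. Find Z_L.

Z_L = Z_0·(1 + Γ)/(1 − Γ) = 75·(0.401 + j0.419)/(1.6 − j0.419)

Z_L ≈ 12.8 + j23 Ω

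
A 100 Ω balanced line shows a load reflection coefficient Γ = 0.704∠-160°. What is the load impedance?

Z_L = Z_0·(1 + Γ)/(1 − Γ) = 100·(0.338 − j0.241)/(1.66 + j0.241)

Z_L ≈ 17.9 − j17.1 Ω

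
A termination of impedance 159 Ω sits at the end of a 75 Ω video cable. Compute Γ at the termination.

Γ = 0.359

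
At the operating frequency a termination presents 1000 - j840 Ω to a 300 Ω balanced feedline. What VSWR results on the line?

Γ = (Z_L − Z_0)/(Z_L + Z_0) = (700 − j840)/(1300 − j840)
|Γ| = 1090/1550 = 0.706
VSWR = (1 + |Γ|)/(1 − |Γ|) = 1.71/0.294

VSWR ≈ 5.81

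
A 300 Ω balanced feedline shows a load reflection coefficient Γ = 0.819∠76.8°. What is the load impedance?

Z_L = Z_0·(1 + Γ)/(1 − Γ) = 300·(1.19 + j0.797)/(0.813 − j0.797)

Z_L ≈ 76.2 + j369 Ω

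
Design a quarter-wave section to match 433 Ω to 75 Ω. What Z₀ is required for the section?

Z_qwt ≈ 180 Ω

Z_qwt = √(Z_0·R_L) = √(75 × 433) = √32480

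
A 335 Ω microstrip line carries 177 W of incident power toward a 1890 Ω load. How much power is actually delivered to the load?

Γ = (1890 − 335)/(1890 + 335) = 0.699
|Γ|² = 0.488
P_refl = |Γ|²·P_inc = 86.5 W, P_del = (1 − |Γ|²)·P_inc = 90.5 W

P_delivered ≈ 90.5 W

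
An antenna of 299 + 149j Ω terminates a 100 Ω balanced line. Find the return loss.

Γ = (199 + j149)/(399 + j149), |Γ| = 0.584
RL = −20·log₁₀|Γ| = −20·log₁₀(0.584)

RL ≈ 4.68 dB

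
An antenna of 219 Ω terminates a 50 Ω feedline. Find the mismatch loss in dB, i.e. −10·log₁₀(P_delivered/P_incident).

Γ = (219 − 50)/(219 + 50) = 0.628
|Γ|² = 0.395, so P_del/P_inc = 1 − |Γ|² = 0.605
ML = −10·log₁₀(1 − |Γ|²)

mismatch loss ≈ 2.18 dB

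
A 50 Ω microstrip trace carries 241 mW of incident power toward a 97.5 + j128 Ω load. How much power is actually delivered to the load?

|Γ| = |(47.5 + j128)/(147.5 + j128)| = 0.699
|Γ|² = 0.489
P_refl = |Γ|²·P_inc = 118 mW, P_del = (1 − |Γ|²)·P_inc = 123 mW

P_delivered ≈ 123 mW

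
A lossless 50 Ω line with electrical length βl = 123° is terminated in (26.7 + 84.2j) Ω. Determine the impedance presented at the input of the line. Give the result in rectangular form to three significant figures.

Z_in ≈ 6.62 + j3.52 Ω

tan(βl) = tan(123°) = -1.54
Z_in = Z_0·(Z_L + jZ_0·tanβl)/(Z_0 + jZ_L·tanβl)
     = 50·(26.7 + j7.21)/(180 − j41.1)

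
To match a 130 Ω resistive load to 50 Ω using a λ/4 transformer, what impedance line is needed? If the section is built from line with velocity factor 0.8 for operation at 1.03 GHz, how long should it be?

Z_qwt = √(Z_0·R_L) = √(50 × 130) = √6500
λ = 0.8·c/f = 0.233 m, so l = λ/4 = 0.0583 m

Z_qwt ≈ 80.6 Ω; length ≈ 5.83 cm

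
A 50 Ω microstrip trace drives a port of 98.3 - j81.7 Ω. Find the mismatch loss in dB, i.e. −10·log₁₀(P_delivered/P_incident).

mismatch loss ≈ 1.64 dB

Γ = (48.3 − j81.7)/(148.3 − j81.7), |Γ| = 0.561
|Γ|² = 0.314, so P_del/P_inc = 1 − |Γ|² = 0.686
ML = −10·log₁₀(1 − |Γ|²)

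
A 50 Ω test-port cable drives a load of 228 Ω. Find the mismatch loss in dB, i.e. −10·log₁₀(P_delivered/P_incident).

mismatch loss ≈ 2.29 dB

Γ = (228 − 50)/(228 + 50) = 0.64
|Γ|² = 0.41, so P_del/P_inc = 1 − |Γ|² = 0.59
ML = −10·log₁₀(1 − |Γ|²)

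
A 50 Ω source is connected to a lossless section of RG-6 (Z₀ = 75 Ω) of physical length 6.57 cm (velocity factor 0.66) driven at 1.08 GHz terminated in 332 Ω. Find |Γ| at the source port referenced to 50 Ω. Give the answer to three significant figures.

λ = v/f = 0.66·c / 1.08 GHz = 0.183 m
βl = 2π·l/λ = 2π × 0.358 = 129°
tan(βl) = -1.23
Z_in = Z_0·(Z_L + jZ_0·tanβl)/(Z_0 + jZ_L·tanβl) = 27.2 + j55.8 Ω
Γ_s = (Z_in − Z_s)/(Z_in + Z_s) = (-22.8 + j55.8)/(77.2 + j55.8), |Γ_s| = 0.633

|Γ| ≈ 0.633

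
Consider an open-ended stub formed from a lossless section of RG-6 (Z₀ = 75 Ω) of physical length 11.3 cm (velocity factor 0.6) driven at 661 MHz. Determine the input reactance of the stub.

λ = v/f = 0.6·c / 661 MHz = 0.272 m
βl = 2π·l/λ = 2π × 0.415 = 149°
tan(βl) = -0.592
For an open-ended stub, Z_in = −jZ_0·cot(βl) = −jZ_0/tan(βl)

X_in ≈ 127 Ω (inductive)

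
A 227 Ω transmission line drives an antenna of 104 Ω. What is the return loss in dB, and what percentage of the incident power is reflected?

Γ = (104 − 227)/(104 + 227) = -0.372
RL = −20·log₁₀(0.372) = 8.6 dB
P_refl/P_inc = |Γ|² = 0.138

RL ≈ 8.6 dB; 13.8% of incident power reflected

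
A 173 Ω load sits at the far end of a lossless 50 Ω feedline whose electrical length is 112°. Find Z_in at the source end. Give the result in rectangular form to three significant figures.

tan(βl) = tan(112°) = -2.48
Z_in = Z_0·(Z_L + jZ_0·tanβl)/(Z_0 + jZ_L·tanβl)
     = 50·(173 − j124)/(50 − j428)

Z_in ≈ 16.6 + j18.3 Ω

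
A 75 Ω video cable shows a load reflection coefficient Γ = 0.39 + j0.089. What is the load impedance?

Z_L ≈ 166 + j35.1 Ω

Z_L = Z_0·(1 + Γ)/(1 − Γ) = 75·(1.39 + j0.089)/(0.61 − j0.089)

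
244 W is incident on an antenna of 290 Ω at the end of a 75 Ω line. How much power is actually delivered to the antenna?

P_delivered ≈ 159 W

Γ = (290 − 75)/(290 + 75) = 0.589
|Γ|² = 0.347
P_refl = |Γ|²·P_inc = 84.7 W, P_del = (1 − |Γ|²)·P_inc = 159 W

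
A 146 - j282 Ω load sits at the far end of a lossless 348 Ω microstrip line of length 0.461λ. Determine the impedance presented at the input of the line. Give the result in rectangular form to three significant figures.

βl = 2π × 0.461 = 166°
tan(βl) = tan(166°) = -0.25
Z_in = Z_0·(Z_L + jZ_0·tanβl)/(Z_0 + jZ_L·tanβl)
     = 348·(146 − j369)/(277 − j36.5)

Z_in ≈ 240 − j431 Ω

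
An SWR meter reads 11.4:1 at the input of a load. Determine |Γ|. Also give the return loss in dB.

|Γ| ≈ 0.839; return loss ≈ 1.53 dB

|Γ| = (S − 1)/(S + 1) = (11.4 − 1)/(11.4 + 1) = 10.4/12.4
RL = −20·log₁₀|Γ| = −20·log₁₀(0.839)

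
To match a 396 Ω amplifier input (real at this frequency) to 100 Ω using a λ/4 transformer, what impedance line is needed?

Z_qwt = √(Z_0·R_L) = √(100 × 396) = √39600

Z_qwt ≈ 199 Ω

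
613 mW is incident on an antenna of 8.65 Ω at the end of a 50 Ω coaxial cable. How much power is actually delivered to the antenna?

P_delivered ≈ 308 mW

Γ = (8.65 − 50)/(8.65 + 50) = -0.705
|Γ|² = 0.497
P_refl = |Γ|²·P_inc = 305 mW, P_del = (1 − |Γ|²)·P_inc = 308 mW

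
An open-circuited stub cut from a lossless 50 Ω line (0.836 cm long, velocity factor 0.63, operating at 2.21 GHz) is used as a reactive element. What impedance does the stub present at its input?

λ = v/f = 0.63·c / 2.21 GHz = 0.0855 m
βl = 2π·l/λ = 2π × 0.0978 = 35.2°
tan(βl) = 0.705
For an open-circuited stub, Z_in = −jZ_0·cot(βl) = −jZ_0/tan(βl)

Z_in ≈ −j70.9 Ω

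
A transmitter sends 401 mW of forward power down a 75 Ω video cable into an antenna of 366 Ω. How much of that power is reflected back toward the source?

P_reflected ≈ 175 mW

Γ = (366 − 75)/(366 + 75) = 0.66
|Γ|² = 0.435
P_refl = |Γ|²·P_inc = 175 mW, P_del = (1 − |Γ|²)·P_inc = 226 mW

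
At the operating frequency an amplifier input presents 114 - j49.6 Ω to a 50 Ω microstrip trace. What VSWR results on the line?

Γ = (Z_L − Z_0)/(Z_L + Z_0) = (64 − j49.6)/(164 − j49.6)
|Γ| = 81/171 = 0.473
VSWR = (1 + |Γ|)/(1 − |Γ|) = 1.47/0.527

VSWR ≈ 2.79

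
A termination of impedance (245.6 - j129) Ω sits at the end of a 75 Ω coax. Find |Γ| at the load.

|Γ| ≈ 0.619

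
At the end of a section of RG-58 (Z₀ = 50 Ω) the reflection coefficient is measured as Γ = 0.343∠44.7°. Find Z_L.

Z_L = Z_0·(1 + Γ)/(1 − Γ) = 50·(1.24 + j0.241)/(0.756 − j0.241)

Z_L ≈ 70 + j38.3 Ω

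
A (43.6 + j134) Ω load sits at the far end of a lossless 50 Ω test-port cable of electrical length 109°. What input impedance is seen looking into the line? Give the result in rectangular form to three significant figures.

Z_in ≈ 4.92 + j0.143 Ω

tan(βl) = tan(109°) = -2.9
Z_in = Z_0·(Z_L + jZ_0·tanβl)/(Z_0 + jZ_L·tanβl)
     = 50·(43.6 − j11.2)/(439 − j127)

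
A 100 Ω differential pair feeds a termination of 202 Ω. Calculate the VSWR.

VSWR ≈ 2.02

Γ = (202 − 100)/(202 + 100) = 0.338
VSWR = (1 + 0.338)/(1 − 0.338)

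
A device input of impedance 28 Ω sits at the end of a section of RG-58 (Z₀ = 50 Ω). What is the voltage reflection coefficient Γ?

Γ = -0.282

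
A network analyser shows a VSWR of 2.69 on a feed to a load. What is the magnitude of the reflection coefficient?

|Γ| = (S − 1)/(S + 1) = (2.69 − 1)/(2.69 + 1) = 1.69/3.69

|Γ| ≈ 0.458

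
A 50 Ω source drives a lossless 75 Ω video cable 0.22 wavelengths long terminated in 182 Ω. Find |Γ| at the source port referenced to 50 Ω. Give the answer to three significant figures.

|Γ| ≈ 0.262

βl = 2π × 0.22 = 79.2°
tan(βl) = 5.24
Z_in = Z_0·(Z_L + jZ_0·tanβl)/(Z_0 + jZ_L·tanβl) = 31.8 − j11.8 Ω
Γ_s = (Z_in − Z_s)/(Z_in + Z_s) = (-18.2 − j11.8)/(81.8 − j11.8), |Γ_s| = 0.262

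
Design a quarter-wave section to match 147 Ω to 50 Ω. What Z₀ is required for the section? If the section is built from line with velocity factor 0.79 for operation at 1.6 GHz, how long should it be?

Z_qwt ≈ 85.7 Ω; length ≈ 3.7 cm

Z_qwt = √(Z_0·R_L) = √(50 × 147) = √7350
λ = 0.79·c/f = 0.148 m, so l = λ/4 = 0.037 m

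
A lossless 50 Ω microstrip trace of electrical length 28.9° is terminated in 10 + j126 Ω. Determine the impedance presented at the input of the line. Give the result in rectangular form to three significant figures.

tan(βl) = tan(28.9°) = 0.552
Z_in = Z_0·(Z_L + jZ_0·tanβl)/(Z_0 + jZ_L·tanβl)
     = 50·(10 + j154)/(-19.6 + j5.52)

Z_in ≈ 79 − j370 Ω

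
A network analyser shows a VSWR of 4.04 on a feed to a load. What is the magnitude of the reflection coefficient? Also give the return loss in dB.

|Γ| ≈ 0.603; return loss ≈ 4.39 dB

|Γ| = (S − 1)/(S + 1) = (4.04 − 1)/(4.04 + 1) = 3.04/5.04
RL = −20·log₁₀|Γ| = −20·log₁₀(0.603)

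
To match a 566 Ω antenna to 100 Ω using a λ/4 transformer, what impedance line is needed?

Z_qwt ≈ 238 Ω

Z_qwt = √(Z_0·R_L) = √(100 × 566) = √56600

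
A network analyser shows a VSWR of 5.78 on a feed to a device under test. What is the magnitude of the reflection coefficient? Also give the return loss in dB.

|Γ| = (S − 1)/(S + 1) = (5.78 − 1)/(5.78 + 1) = 4.78/6.78
RL = −20·log₁₀|Γ| = −20·log₁₀(0.705)

|Γ| ≈ 0.705; return loss ≈ 3.04 dB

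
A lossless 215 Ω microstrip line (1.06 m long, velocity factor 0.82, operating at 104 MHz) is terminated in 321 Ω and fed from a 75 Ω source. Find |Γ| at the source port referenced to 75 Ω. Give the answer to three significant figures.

λ = v/f = 0.82·c / 104 MHz = 2.37 m
βl = 2π·l/λ = 2π × 0.448 = 161°
tan(βl) = -0.338
Z_in = Z_0·(Z_L + jZ_0·tanβl)/(Z_0 + jZ_L·tanβl) = 285 + j71.2 Ω
Γ_s = (Z_in − Z_s)/(Z_in + Z_s) = (210 + j71.2)/(360 + j71.2), |Γ_s| = 0.604

|Γ| ≈ 0.604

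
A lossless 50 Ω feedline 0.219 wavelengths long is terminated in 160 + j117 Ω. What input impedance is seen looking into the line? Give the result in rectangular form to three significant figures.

βl = 2π × 0.219 = 78.8°
tan(βl) = tan(78.8°) = 5.07
Z_in = Z_0·(Z_L + jZ_0·tanβl)/(Z_0 + jZ_L·tanβl)
     = 50·(160 + j370)/(-543 + j811)

Z_in ≈ 11.2 − j17.4 Ω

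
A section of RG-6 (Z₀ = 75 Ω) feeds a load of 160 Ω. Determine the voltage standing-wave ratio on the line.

Γ = (160 − 75)/(160 + 75) = 0.362
VSWR = (1 + 0.362)/(1 − 0.362)

VSWR ≈ 2.13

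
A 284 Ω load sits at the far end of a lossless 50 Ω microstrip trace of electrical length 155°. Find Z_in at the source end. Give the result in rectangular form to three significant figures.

Z_in ≈ 43.1 + j90.9 Ω

tan(βl) = tan(155°) = -0.466
Z_in = Z_0·(Z_L + jZ_0·tanβl)/(Z_0 + jZ_L·tanβl)
     = 50·(284 − j23.3)/(50 − j132)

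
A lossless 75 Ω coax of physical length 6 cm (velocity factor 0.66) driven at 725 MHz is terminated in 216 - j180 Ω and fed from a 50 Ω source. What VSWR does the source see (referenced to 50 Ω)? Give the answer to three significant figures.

VSWR ≈ 3.35

λ = v/f = 0.66·c / 725 MHz = 0.273 m
βl = 2π·l/λ = 2π × 0.22 = 79.1°
tan(βl) = 5.19
Z_in = Z_0·(Z_L + jZ_0·tanβl)/(Z_0 + jZ_L·tanβl) = 14.9 − j1.02 Ω
Γ_s = (Z_in − Z_s)/(Z_in + Z_s) = (-35.1 − j1.02)/(64.9 − j1.02), |Γ_s| = 0.541
VSWR = (1 + |Γ_s|)/(1 − |Γ_s|)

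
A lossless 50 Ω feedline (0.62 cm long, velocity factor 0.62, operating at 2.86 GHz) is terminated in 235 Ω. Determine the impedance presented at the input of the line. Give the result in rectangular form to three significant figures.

Z_in ≈ 30.5 − j63.7 Ω

λ = v/f = 0.62·c / 2.86 GHz = 0.065 m
βl = 2π·l/λ = 2π × 0.0953 = 34.3°
tan(βl) = tan(34.3°) = 0.683
Z_in = Z_0·(Z_L + jZ_0·tanβl)/(Z_0 + jZ_L·tanβl)
     = 50·(235 + j34.1)/(50 + j160)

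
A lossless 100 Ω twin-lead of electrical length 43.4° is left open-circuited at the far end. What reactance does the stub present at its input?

tan(βl) = 0.946
For an open-circuited stub, Z_in = −jZ_0·cot(βl) = −jZ_0/tan(βl)

X_in ≈ -106 Ω (capacitive)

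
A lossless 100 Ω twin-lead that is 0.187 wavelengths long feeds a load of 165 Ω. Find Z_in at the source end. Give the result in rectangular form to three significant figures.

βl = 2π × 0.187 = 67.3°
tan(βl) = tan(67.3°) = 2.39
Z_in = Z_0·(Z_L + jZ_0·tanβl)/(Z_0 + jZ_L·tanβl)
     = 100·(165 + j239)/(100 + j395)

Z_in ≈ 66.9 − j24.8 Ω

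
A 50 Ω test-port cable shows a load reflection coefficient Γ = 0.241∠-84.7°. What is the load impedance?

Z_L = Z_0·(1 + Γ)/(1 − Γ) = 50·(1.02 − j0.24)/(0.978 + j0.24)

Z_L ≈ 46.5 − j23.7 Ω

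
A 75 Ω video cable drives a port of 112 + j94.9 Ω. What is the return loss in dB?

RL ≈ 6.27 dB

Γ = (37 + j94.9)/(187 + j94.9), |Γ| = 0.486
RL = −20·log₁₀|Γ| = −20·log₁₀(0.486)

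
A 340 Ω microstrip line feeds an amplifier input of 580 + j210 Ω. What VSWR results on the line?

Γ = (Z_L − Z_0)/(Z_L + Z_0) = (240 + j210)/(920 + j210)
|Γ| = 319/944 = 0.338
VSWR = (1 + |Γ|)/(1 − |Γ|) = 1.34/0.662

VSWR ≈ 2.02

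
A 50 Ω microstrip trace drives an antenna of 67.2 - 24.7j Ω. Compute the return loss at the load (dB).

Γ = (17.2 − j24.7)/(117.2 − j24.7), |Γ| = 0.251
RL = −20·log₁₀|Γ| = −20·log₁₀(0.251)

RL ≈ 12 dB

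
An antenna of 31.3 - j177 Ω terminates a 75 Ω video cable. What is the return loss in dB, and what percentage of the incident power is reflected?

RL ≈ 1.08 dB; 78% of incident power reflected

Γ = (-43.7 − j177)/(106.3 − j177), |Γ| = 0.883
RL = −20·log₁₀(0.883) = 1.08 dB
P_refl/P_inc = |Γ|² = 0.78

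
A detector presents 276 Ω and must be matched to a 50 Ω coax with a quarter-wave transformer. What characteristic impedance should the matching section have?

Z_qwt ≈ 117 Ω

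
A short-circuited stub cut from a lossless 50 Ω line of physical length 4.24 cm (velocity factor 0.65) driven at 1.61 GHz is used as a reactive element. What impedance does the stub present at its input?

λ = v/f = 0.65·c / 1.61 GHz = 0.121 m
βl = 2π·l/λ = 2π × 0.35 = 126°
tan(βl) = -1.38
For a short-circuited stub, Z_in = jZ_0·tan(βl)

Z_in ≈ −j68.8 Ω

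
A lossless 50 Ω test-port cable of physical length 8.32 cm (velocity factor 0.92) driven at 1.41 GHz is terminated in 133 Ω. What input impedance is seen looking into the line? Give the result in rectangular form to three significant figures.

λ = v/f = 0.92·c / 1.41 GHz = 0.196 m
βl = 2π·l/λ = 2π × 0.425 = 153°
tan(βl) = tan(153°) = -0.509
Z_in = Z_0·(Z_L + jZ_0·tanβl)/(Z_0 + jZ_L·tanβl)
     = 50·(133 − j25.5)/(50 − j67.7)

Z_in ≈ 59.1 + j54.6 Ω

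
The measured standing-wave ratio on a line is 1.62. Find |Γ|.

|Γ| = (S − 1)/(S + 1) = (1.62 − 1)/(1.62 + 1) = 0.62/2.62

|Γ| ≈ 0.237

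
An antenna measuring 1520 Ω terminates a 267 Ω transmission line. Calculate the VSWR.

VSWR ≈ 5.69

Γ = (1520 − 267)/(1520 + 267) = 0.701
VSWR = (1 + 0.701)/(1 − 0.701)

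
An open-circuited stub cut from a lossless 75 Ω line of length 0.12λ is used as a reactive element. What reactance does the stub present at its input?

βl = 2π × 0.12 = 43.2°
tan(βl) = 0.939
For an open-circuited stub, Z_in = −jZ_0·cot(βl) = −jZ_0/tan(βl)

X_in ≈ -79.9 Ω (capacitive)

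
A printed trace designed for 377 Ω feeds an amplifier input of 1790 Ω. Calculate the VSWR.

Γ = (1790 − 377)/(1790 + 377) = 0.652
VSWR = (1 + 0.652)/(1 − 0.652)

VSWR ≈ 4.75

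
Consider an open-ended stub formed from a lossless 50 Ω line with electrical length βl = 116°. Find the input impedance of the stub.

Z_in ≈ +j24.4 Ω

tan(βl) = -2.05
For an open-ended stub, Z_in = −jZ_0·cot(βl) = −jZ_0/tan(βl)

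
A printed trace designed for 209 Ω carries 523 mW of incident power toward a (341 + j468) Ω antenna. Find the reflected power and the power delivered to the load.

P_reflected ≈ 237 mW; P_delivered ≈ 286 mW

|Γ| = |(132 + j468)/(550 + j468)| = 0.673
|Γ|² = 0.453
P_refl = |Γ|²·P_inc = 237 mW, P_del = (1 − |Γ|²)·P_inc = 286 mW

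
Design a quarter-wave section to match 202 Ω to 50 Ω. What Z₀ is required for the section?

Z_qwt ≈ 100 Ω

Z_qwt = √(Z_0·R_L) = √(50 × 202) = √10100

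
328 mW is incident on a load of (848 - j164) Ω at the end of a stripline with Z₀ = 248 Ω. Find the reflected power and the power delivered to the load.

P_reflected ≈ 103 mW; P_delivered ≈ 225 mW

|Γ| = |(600 − j164)/(1096 − j164)| = 0.561
|Γ|² = 0.315
P_refl = |Γ|²·P_inc = 103 mW, P_del = (1 − |Γ|²)·P_inc = 225 mW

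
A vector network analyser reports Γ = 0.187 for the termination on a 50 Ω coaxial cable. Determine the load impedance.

Z_L = Z_0·(1 + Γ)/(1 − Γ) = 50·(1.19)/(0.813)

Z_L ≈ 73 Ω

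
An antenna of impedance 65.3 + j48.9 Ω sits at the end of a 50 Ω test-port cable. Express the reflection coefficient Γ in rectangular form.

Γ = (Z_L − Z_0)/(Z_L + Z_0) = (15.3 + j48.9)/(115.3 + j48.9)

Γ ≈ 0.265 + j0.312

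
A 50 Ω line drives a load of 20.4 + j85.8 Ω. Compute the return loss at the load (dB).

RL ≈ 1.75 dB

Γ = (-29.6 + j85.8)/(70.4 + j85.8), |Γ| = 0.818
RL = −20·log₁₀|Γ| = −20·log₁₀(0.818)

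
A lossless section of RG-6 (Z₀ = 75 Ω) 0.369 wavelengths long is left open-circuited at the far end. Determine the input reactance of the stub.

X_in ≈ 69.5 Ω (inductive)

βl = 2π × 0.369 = 133°
tan(βl) = -1.08
For an open-circuited stub, Z_in = −jZ_0·cot(βl) = −jZ_0/tan(βl)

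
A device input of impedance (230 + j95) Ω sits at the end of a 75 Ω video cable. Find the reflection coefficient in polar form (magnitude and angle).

Γ ≈ 0.569 ∠ 14.2°

Γ = (Z_L − Z_0)/(Z_L + Z_0) = (155 + j95)/(305 + j95)
|Γ| = 182/319 = 0.569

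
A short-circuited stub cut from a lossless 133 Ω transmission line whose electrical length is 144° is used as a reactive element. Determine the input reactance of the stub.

X_in ≈ -96.6 Ω (capacitive)

tan(βl) = -0.727
For a short-circuited stub, Z_in = jZ_0·tan(βl)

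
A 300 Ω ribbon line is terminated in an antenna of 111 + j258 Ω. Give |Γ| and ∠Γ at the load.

Γ = (Z_L − Z_0)/(Z_L + Z_0) = (-189 + j258)/(411 + j258)
|Γ| = 320/485 = 0.659

Γ ≈ 0.659 ∠ 94.1°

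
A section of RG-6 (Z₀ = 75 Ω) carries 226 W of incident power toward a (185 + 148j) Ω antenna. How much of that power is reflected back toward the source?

|Γ| = |(110 + j148)/(260 + j148)| = 0.616
|Γ|² = 0.38
P_refl = |Γ|²·P_inc = 85.9 W, P_del = (1 − |Γ|²)·P_inc = 140 W

P_reflected ≈ 85.9 W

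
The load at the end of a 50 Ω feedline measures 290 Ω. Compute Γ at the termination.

Γ = 0.706

Γ = (Z_L − Z_0)/(Z_L + Z_0) = (290 − 50)/(290 + 50) = 240/340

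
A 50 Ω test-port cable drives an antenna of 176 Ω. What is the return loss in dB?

Γ = (176 − 50)/(176 + 50) = 0.558
RL = −20·log₁₀|Γ| = −20·log₁₀(0.558)

RL ≈ 5.07 dB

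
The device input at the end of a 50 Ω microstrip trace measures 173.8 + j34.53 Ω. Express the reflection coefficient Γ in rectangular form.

Γ ≈ 0.564 + j0.0673

Γ = (Z_L − Z_0)/(Z_L + Z_0) = (123.8 + j34.53)/(223.8 + j34.53)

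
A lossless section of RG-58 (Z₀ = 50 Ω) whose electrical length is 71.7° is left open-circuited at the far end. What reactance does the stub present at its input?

X_in ≈ -16.5 Ω (capacitive)

tan(βl) = 3.02
For an open-circuited stub, Z_in = −jZ_0·cot(βl) = −jZ_0/tan(βl)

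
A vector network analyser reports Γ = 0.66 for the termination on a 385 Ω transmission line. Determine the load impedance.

Z_L ≈ 1880 Ω

Z_L = Z_0·(1 + Γ)/(1 − Γ) = 385·(1.66)/(0.34)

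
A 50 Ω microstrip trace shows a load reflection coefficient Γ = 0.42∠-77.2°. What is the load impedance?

Z_L = Z_0·(1 + Γ)/(1 − Γ) = 50·(1.09 − j0.41)/(0.907 + j0.41)

Z_L ≈ 41.6 − j41.4 Ω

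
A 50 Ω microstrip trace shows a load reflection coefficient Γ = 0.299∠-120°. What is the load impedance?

Z_L = Z_0·(1 + Γ)/(1 − Γ) = 50·(0.851 − j0.259)/(1.15 + j0.259)

Z_L ≈ 32.8 − j18.7 Ω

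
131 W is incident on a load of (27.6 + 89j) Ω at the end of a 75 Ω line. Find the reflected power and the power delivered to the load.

P_reflected ≈ 72.2 W; P_delivered ≈ 58.8 W

|Γ| = |(-47.4 + j89)/(102.6 + j89)| = 0.742
|Γ|² = 0.551
P_refl = |Γ|²·P_inc = 72.2 W, P_del = (1 − |Γ|²)·P_inc = 58.8 W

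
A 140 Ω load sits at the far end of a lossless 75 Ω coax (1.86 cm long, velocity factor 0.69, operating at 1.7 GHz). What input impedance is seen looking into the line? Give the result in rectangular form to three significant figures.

λ = v/f = 0.69·c / 1.7 GHz = 0.122 m
βl = 2π·l/λ = 2π × 0.153 = 55°
tan(βl) = tan(55°) = 1.43
Z_in = Z_0·(Z_L + jZ_0·tanβl)/(Z_0 + jZ_L·tanβl)
     = 75·(140 + j107)/(75 + j200)

Z_in ≈ 52.5 − j32.8 Ω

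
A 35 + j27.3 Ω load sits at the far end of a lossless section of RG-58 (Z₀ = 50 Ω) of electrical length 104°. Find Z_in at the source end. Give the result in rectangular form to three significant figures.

Z_in ≈ 33.1 − j25.2 Ω

tan(βl) = tan(104°) = -4.01
Z_in = Z_0·(Z_L + jZ_0·tanβl)/(Z_0 + jZ_L·tanβl)
     = 50·(35 − j173)/(159 − j140)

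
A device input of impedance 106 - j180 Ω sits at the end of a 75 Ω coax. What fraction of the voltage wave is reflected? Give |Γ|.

Γ = (Z_L − Z_0)/(Z_L + Z_0) = (31 − j180)/(181 − j180)
|Γ| = 183/255

|Γ| ≈ 0.716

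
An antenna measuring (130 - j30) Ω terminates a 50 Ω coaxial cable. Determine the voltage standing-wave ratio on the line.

VSWR ≈ 2.76

Γ = (Z_L − Z_0)/(Z_L + Z_0) = (80 − j30)/(180 − j30)
|Γ| = 85.4/182 = 0.468
VSWR = (1 + |Γ|)/(1 − |Γ|) = 1.47/0.532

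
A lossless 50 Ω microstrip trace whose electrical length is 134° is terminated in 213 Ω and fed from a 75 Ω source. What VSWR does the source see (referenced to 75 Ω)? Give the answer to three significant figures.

VSWR ≈ 4.72

tan(βl) = -1.04
Z_in = Z_0·(Z_L + jZ_0·tanβl)/(Z_0 + jZ_L·tanβl) = 21.6 + j43.4 Ω
Γ_s = (Z_in − Z_s)/(Z_in + Z_s) = (-53.4 + j43.4)/(96.6 + j43.4), |Γ_s| = 0.65
VSWR = (1 + |Γ_s|)/(1 − |Γ_s|)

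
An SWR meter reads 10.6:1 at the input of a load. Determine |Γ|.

|Γ| = (S − 1)/(S + 1) = (10.6 − 1)/(10.6 + 1) = 9.6/11.6

|Γ| ≈ 0.828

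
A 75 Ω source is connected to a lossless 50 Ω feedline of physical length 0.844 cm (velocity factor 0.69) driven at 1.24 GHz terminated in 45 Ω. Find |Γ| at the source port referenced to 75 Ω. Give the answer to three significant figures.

λ = v/f = 0.69·c / 1.24 GHz = 0.167 m
βl = 2π·l/λ = 2π × 0.0506 = 18.2°
tan(βl) = 0.329
Z_in = Z_0·(Z_L + jZ_0·tanβl)/(Z_0 + jZ_L·tanβl) = 45.8 + j2.87 Ω
Γ_s = (Z_in − Z_s)/(Z_in + Z_s) = (-29.2 + j2.87)/(121 + j2.87), |Γ_s| = 0.242

|Γ| ≈ 0.242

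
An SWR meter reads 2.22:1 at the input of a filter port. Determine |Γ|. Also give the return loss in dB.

|Γ| ≈ 0.379; return loss ≈ 8.43 dB

|Γ| = (S − 1)/(S + 1) = (2.22 − 1)/(2.22 + 1) = 1.22/3.22
RL = −20·log₁₀|Γ| = −20·log₁₀(0.379)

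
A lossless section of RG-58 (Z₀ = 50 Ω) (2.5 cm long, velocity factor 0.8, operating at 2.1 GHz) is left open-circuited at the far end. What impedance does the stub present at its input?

Z_in ≈ −j9.95 Ω

λ = v/f = 0.8·c / 2.1 GHz = 0.114 m
βl = 2π·l/λ = 2π × 0.219 = 78.8°
tan(βl) = 5.03
For an open-circuited stub, Z_in = −jZ_0·cot(βl) = −jZ_0/tan(βl)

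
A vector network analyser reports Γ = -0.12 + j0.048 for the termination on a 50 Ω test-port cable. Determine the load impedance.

Z_L = Z_0·(1 + Γ)/(1 − Γ) = 50·(0.88 + j0.048)/(1.12 − j0.048)

Z_L ≈ 39.1 + j3.82 Ω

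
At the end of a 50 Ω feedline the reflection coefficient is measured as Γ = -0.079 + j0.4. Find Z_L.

Z_L ≈ 31.5 + j30.2 Ω

Z_L = Z_0·(1 + Γ)/(1 − Γ) = 50·(0.921 + j0.4)/(1.08 − j0.4)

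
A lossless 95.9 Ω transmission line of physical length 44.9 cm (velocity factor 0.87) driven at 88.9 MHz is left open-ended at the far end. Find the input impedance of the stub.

Z_in ≈ −j67 Ω

λ = v/f = 0.87·c / 88.9 MHz = 2.94 m
βl = 2π·l/λ = 2π × 0.153 = 55.1°
tan(βl) = 1.43
For an open-ended stub, Z_in = −jZ_0·cot(βl) = −jZ_0/tan(βl)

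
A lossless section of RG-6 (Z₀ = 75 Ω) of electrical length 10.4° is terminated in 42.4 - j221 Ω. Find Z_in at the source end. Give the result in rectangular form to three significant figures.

Z_in ≈ 18.4 − j136 Ω

tan(βl) = tan(10.4°) = 0.184
Z_in = Z_0·(Z_L + jZ_0·tanβl)/(Z_0 + jZ_L·tanβl)
     = 75·(42.4 − j207)/(116 + j7.78)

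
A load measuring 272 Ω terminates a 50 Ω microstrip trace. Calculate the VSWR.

VSWR ≈ 5.44

For a purely resistive load, VSWR = R_L/Z_0 or Z_0/R_L (whichever > 1) = 272/50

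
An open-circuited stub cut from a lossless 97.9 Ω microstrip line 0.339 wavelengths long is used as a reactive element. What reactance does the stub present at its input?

X_in ≈ 61.3 Ω (inductive)

βl = 2π × 0.339 = 122°
tan(βl) = -1.6
For an open-circuited stub, Z_in = −jZ_0·cot(βl) = −jZ_0/tan(βl)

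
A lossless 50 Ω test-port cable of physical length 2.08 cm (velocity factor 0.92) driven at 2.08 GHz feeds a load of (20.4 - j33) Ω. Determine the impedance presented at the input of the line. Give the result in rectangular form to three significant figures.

λ = v/f = 0.92·c / 2.08 GHz = 0.133 m
βl = 2π·l/λ = 2π × 0.157 = 56.4°
tan(βl) = tan(56.4°) = 1.51
Z_in = Z_0·(Z_L + jZ_0·tanβl)/(Z_0 + jZ_L·tanβl)
     = 50·(20.4 + j42.3)/(99.7 + j30.7)

Z_in ≈ 15.3 + j16.5 Ω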